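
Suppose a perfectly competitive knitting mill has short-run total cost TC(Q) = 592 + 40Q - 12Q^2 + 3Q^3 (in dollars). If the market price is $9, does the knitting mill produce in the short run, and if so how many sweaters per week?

Shut down

Variable cost is VC = 40Q - 12Q^2 + 3Q^3, so AVC = VC/Q = 40 - 12Q + 3Q^2 and MC = dTC/dQ = 40 - 24Q + 9Q^2.
AVC is minimized where dAVC/dQ = -12 + 6Q = 0, at Q = 2; min AVC = 40 - 12·2 + 3·2^2 = $28.
With P < min AVC ($9 < $28), every unit sold adds to the loss.
Best response: produce nothing and absorb the $592 fixed cost.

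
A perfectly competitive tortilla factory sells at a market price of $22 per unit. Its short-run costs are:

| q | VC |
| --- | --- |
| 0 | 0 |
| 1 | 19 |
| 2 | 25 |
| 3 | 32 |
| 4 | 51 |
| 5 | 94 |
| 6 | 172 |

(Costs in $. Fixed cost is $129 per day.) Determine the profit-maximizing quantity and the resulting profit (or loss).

Tabulate TR − TC: q=0: -129; q=1: -126; q=2: -110; q=3: -95; q=4: -92; q=5: -113; q=6: -169.
Profit is maximized at q = 4. AVC there is 51/4 = $12.75 ≤ P, so producing beats shutting down (which would give -$129).

q = 4; profit = -$92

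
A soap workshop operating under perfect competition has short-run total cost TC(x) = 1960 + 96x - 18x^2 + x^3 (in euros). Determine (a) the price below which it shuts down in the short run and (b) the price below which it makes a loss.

Shutdown price = €15; break-even price = €180

AVC = 96 - 18x + x^2; minimized at x = 9, giving min AVC = €15. That is the shutdown price.
ATC = 1960/x + 96 - 18x + x^2. Setting dATC/dx = −1960/x^2 − 18 + 2x = 0 gives x = 14 (since 2·14^3 − 18·14^2 = 1960).
min ATC = 1960/14 + 96 − 18·14 + 14^2 = €180. That is the break-even price.
For €15 ≤ P < €180 the firm produces at a loss; below €15 it shuts down.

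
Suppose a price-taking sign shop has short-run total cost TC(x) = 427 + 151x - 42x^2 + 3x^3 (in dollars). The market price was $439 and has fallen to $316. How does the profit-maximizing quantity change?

Output falls from 12 to 11

MC = 151 - 84x + 9x^2; the shutdown threshold is min AVC = $4 (at x = 7).
With P = $439 above the shutdown price, P = MC gives x = 12.
At P = $316 ≥ min AVC, set P = MC: x = 11. The firm stays open but cuts output.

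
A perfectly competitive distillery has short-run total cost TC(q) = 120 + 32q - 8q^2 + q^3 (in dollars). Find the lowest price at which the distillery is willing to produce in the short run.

The shutdown price is the minimum of AVC. VC = 32q - 8q^2 + q^3, so AVC = 32 - 8q + q^2.
dAVC/dq = -8 + 2q = 0 gives q = 4. min AVC = 32 - 8·4 + 4^2 = 16.
So the shutdown price is $16.

$16 per unit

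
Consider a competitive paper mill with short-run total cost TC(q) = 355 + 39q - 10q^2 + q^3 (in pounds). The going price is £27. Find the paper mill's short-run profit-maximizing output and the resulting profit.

Profit = -£283 at q = 6

AVC = 39 - 10q + q^2; min AVC = £14 at q = 5. Since P = £27 ≥ min AVC, the firm produces.
With MC = 39 - 20q + 3q^2, P = MC on the upward-sloping part at q* = 6.
TR = 27·6 = 162. TC = 355 + 90 = 445. Profit = 162 − 445 = -£283.
By producing, the firm covers all variable cost plus £72 of fixed cost; shutting down would lose the full £355.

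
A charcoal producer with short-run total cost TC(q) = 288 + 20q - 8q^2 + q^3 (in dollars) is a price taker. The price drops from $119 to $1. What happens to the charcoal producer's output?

AVC = 20 - 8q + q^2, minimized at q = 4 where min AVC = $4. MC = 20 - 16q + 3q^2.
At P = $119 ≥ min AVC, set P = MC on the rising branch: q = 9.
At P = $1 < min AVC = $4, price no longer covers variable cost at any output, so the firm shuts down: q = 0.

Output falls from 9 to 0 (the firm shuts down)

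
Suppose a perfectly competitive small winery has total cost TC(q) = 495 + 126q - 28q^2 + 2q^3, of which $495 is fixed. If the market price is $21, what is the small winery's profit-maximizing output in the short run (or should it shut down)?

Variable cost is VC = 126q - 28q^2 + 2q^3, so AVC = VC/q = 126 - 28q + 2q^2 and MC = dTC/dq = 126 - 56q + 6q^2.
The AVC parabola has its vertex at q = 28/4 = 7, where AVC = 126 - 28·7 + 2·7^2 = $28.
Since P = $21 < min AVC = $28, price fails to cover variable cost at any output.
Shutting down limits the loss to fixed cost, $495.

Shut down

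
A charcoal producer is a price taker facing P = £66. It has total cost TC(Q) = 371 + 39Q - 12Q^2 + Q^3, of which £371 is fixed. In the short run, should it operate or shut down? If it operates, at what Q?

Produce at Q = 9

Strip out fixed cost: VC = 39Q - 12Q^2 + Q^3. Then AVC = 39 - 12Q + Q^2 and MC = 39 - 24Q + 3Q^2.
AVC hits its minimum where MC = AVC, at Q = 6, giving min AVC = 39 - 12·6 + 6^2 = £3.
P = £66 exceeds min AVC = £3, so the firm stays open.
P = MC gives -27 - 24Q + 3Q^2 = 0, with roots -1 and 9. Take the larger (rising MC): Q* = 9.
Check: AVC at Q = 9 is £12 ≤ P, so revenue covers variable cost.
Profit = P·Q − TC = 66·9 − 479 = £115.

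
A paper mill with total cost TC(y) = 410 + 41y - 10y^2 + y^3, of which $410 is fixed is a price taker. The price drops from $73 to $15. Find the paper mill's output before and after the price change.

Output falls from 8 to 0 (the firm shuts down)

AVC = 41 - 10y + y^2, minimized at y = 5 where min AVC = $16. MC = 41 - 20y + 3y^2.
With P = $73 above the shutdown price, P = MC gives y = 8.
At P = $15 < min AVC = $16, price no longer covers variable cost at any output, so the firm shuts down: y = 0.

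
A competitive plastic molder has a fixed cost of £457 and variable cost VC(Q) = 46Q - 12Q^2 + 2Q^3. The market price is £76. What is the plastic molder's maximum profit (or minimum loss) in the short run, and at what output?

Profit = -£257 at Q = 5

AVC = 46 - 12Q + 2Q^2 has its minimum £28 at Q = 3; price £76 clears that bar, so the firm operates.
With MC = 46 - 24Q + 6Q^2, P = MC on the upward-sloping part at Q* = 5.
TR = 76·5 = 380. TC = 457 + 180 = 637. Profit = 380 − 637 = -£257.
By producing, the firm covers all variable cost plus £200 of fixed cost; shutting down would lose the full £457.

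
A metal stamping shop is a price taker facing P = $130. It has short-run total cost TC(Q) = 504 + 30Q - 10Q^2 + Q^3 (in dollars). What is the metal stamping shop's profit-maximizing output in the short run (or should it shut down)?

Produce at Q = 10

From TC, MC = TC'(Q) = 30 - 20Q + 3Q^2 and AVC = VC/Q = 30 - 10Q + Q^2.
The AVC parabola has its vertex at Q = 10/2 = 5, where AVC = 30 - 10·5 + 5^2 = $5.
Because $130 ≥ $5, revenue can cover variable cost; the firm operates.
Set P = MC: 130 = 30 - 20Q + 3Q^2 → -100 - 20Q + 3Q^2 = 0. The roots are Q = -10/3 and Q = 10; the profit-maximizing output is on the rising part of MC, so Q* = 10.
Check: AVC at Q = 10 is $30 ≤ P, so revenue covers variable cost.
Profit = P·Q − TC = 130·10 − 804 = $496.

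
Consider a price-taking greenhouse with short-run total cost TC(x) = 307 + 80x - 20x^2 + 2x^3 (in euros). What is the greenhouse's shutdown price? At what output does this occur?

The shutdown price is the minimum of AVC. VC = 80x - 20x^2 + 2x^3, so AVC = 80 - 20x + 2x^2.
dAVC/dx = -20 + 4x = 0 gives x = 5. min AVC = 80 - 20·5 + 2·5^2 = 30.
So the shutdown price is €30.

€30 per unit, at x = 5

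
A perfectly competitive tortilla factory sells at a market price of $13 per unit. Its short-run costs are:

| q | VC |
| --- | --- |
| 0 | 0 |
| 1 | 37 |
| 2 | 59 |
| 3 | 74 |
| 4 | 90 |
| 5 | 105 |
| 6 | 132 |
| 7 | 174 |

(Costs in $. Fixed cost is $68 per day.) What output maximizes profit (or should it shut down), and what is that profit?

q = 0 (shut down); profit = -$68

Compute π = P·q − TC at each output: q=0: -68; q=1: -92; q=2: -101; q=3: -103; q=4: -106; q=5: -108; q=6: -122; q=7: -151.
Profit is highest at q = 0. Equivalently, the lowest AVC in the table is 105/5 ≈ $21 at q = 5, and P = $13 falls below it — price never covers variable cost, so the firm shuts down and loses only its fixed cost.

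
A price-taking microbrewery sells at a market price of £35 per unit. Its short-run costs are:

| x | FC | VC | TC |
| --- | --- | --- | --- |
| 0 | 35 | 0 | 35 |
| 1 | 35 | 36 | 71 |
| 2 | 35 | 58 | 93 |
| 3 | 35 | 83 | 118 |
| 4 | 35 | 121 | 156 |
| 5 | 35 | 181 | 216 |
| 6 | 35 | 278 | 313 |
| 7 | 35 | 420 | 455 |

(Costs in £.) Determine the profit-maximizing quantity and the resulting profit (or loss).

x = 3; profit = -£13

Tabulate TR − TC: x=0: -35; x=1: -36; x=2: -23; x=3: -13; x=4: -16; x=5: -41; x=6: -103; x=7: -210.
Profit is maximized at x = 3. AVC there is 83/3 = £27.67 ≤ P, so producing beats shutting down (which would give -£35).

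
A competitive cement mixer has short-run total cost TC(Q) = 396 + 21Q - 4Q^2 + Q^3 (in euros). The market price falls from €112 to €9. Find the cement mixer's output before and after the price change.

Output falls from 7 to 0 (the firm shuts down)

AVC = 21 - 4Q + Q^2, minimized at Q = 2 where min AVC = €17. MC = 21 - 8Q + 3Q^2.
At P = €112 ≥ min AVC, set P = MC on the rising branch: Q = 7.
At P = €9 < min AVC = €17, price no longer covers variable cost at any output, so the firm shuts down: Q = 0.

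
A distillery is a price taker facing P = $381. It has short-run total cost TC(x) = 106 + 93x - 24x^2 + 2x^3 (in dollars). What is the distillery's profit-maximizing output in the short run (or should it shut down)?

Produce at x = 12

From TC, MC = TC'(x) = 93 - 48x + 6x^2 and AVC = VC/x = 93 - 24x + 2x^2.
The AVC parabola has its vertex at x = 24/4 = 6, where AVC = 93 - 24·6 + 2·6^2 = $21.
Because $381 ≥ $21, revenue can cover variable cost; the firm operates.
P = MC gives -288 - 48x + 6x^2 = 0, with roots -4 and 12. Take the larger (rising MC): x* = 12.
Check: AVC at x = 12 is $93 ≤ P, so revenue covers variable cost.
Profit = P·x − TC = 381·12 − 1222 = $3350.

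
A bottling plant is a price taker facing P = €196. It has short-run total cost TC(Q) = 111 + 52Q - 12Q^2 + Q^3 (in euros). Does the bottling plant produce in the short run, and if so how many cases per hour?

Produce at Q = 12

From TC, MC = TC'(Q) = 52 - 24Q + 3Q^2 and AVC = VC/Q = 52 - 12Q + Q^2.
AVC is minimized where dAVC/dQ = -12 + 2Q = 0, at Q = 6; min AVC = 52 - 12·6 + 6^2 = €16.
Since P = €196 ≥ min AVC = €16, price covers variable cost and the firm should produce.
Set P = MC: 196 = 52 - 24Q + 3Q^2 → -144 - 24Q + 3Q^2 = 0. The roots are Q = -4 and Q = 12; the profit-maximizing output is on the rising part of MC, so Q* = 12.
Check: AVC at Q = 12 is €52 ≤ P, so revenue covers variable cost.
Profit = P·Q − TC = 196·12 − 735 = €1617.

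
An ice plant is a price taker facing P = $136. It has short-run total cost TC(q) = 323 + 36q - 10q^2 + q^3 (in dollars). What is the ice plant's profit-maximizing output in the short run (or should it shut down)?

Produce at q = 10

From TC, MC = TC'(q) = 36 - 20q + 3q^2 and AVC = VC/q = 36 - 10q + q^2.
AVC hits its minimum where MC = AVC, at q = 5, giving min AVC = 36 - 10·5 + 5^2 = $11.
Because $136 ≥ $11, revenue can cover variable cost; the firm operates.
Set P = MC: 136 = 36 - 20q + 3q^2 → -100 - 20q + 3q^2 = 0. The roots are q = -10/3 and q = 10; the profit-maximizing output is on the rising part of MC, so q* = 10.
Check: AVC at q = 10 is $36 ≤ P, so revenue covers variable cost.
Profit = P·q − TC = 136·10 − 683 = $677.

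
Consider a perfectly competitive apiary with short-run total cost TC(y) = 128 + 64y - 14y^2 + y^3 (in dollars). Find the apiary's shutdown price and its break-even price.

Shutdown price = $15; break-even price = $32

AVC = 64 - 14y + y^2; minimized at y = 7, giving min AVC = $15. That is the shutdown price.
ATC = 128/y + 64 - 14y + y^2. Setting dATC/dy = −128/y^2 − 14 + 2y = 0 gives y = 8 (since 2·8^3 − 14·8^2 = 128).
min ATC = 128/8 + 64 − 14·8 + 8^2 = $32. That is the break-even price.
For $15 ≤ P < $32 the firm produces at a loss; below $15 it shuts down.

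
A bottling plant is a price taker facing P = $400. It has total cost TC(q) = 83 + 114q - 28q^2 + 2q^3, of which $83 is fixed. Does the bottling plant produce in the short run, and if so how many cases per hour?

From TC, MC = TC'(q) = 114 - 56q + 6q^2 and AVC = VC/q = 114 - 28q + 2q^2.
AVC hits its minimum where MC = AVC, at q = 7, giving min AVC = 114 - 28·7 + 2·7^2 = $16.
Since P = $400 ≥ min AVC = $16, price covers variable cost and the firm should produce.
Set P = MC: 400 = 114 - 56q + 6q^2 → -286 - 56q + 6q^2 = 0. The roots are q = -11/3 and q = 13; the profit-maximizing output is on the rising part of MC, so q* = 13.
Check: AVC at q = 13 is $88 ≤ P, so revenue covers variable cost.
Profit = P·q − TC = 400·13 − 1227 = $3973.

Produce at q = 13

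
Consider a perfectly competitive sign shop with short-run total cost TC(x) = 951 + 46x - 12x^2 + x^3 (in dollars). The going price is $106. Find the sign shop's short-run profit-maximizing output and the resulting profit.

AVC = 46 - 12x + x^2; min AVC = $10 at x = 6. Since P = $106 ≥ min AVC, the firm produces.
MC = 46 - 24x + 3x^2. Setting P = MC and taking the root on the rising branch gives x* = 10.
TR = 106·10 = 1060. TC = 951 + 260 = 1211. Profit = 1060 − 1211 = -$151.
By producing, the firm covers all variable cost plus $800 of fixed cost; shutting down would lose the full $951.

Profit = -$151 at x = 10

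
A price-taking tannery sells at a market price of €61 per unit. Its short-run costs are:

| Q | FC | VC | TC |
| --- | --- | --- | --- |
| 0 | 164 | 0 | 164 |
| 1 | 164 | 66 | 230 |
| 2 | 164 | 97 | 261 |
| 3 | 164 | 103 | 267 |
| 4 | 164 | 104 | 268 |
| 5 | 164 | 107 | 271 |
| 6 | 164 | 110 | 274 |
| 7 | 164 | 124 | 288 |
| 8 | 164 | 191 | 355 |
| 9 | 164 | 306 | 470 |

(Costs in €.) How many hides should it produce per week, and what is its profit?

Tabulate TR − TC: Q=0: -164; Q=1: -169; Q=2: -139; Q=3: -84; Q=4: -24; Q=5: 34; Q=6: 92; Q=7: 139; Q=8: 133; Q=9: 79.
Profit is maximized at Q = 7. AVC there is 124/7 = €17.71 ≤ P, so producing beats shutting down (which would give -€164).

Q = 7; profit = €139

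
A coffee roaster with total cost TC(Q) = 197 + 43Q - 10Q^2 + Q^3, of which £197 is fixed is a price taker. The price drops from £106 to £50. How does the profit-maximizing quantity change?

AVC = 43 - 10Q + Q^2, minimized at Q = 5 where min AVC = £18. MC = 43 - 20Q + 3Q^2.
With P = £106 above the shutdown price, P = MC gives Q = 9.
At P = £50 ≥ min AVC, set P = MC: Q = 7. The firm stays open but cuts output.

Output falls from 9 to 7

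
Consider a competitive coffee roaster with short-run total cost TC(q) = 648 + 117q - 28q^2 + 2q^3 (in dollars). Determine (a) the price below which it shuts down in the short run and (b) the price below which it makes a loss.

Shutdown price = $19; break-even price = $99

Shutdown price = min AVC. AVC = 117 - 28q + 2q^2, with vertex at q = 7 and minimum $19.
ATC = 648/q + 117 - 28q + 2q^2. Setting dATC/dq = −648/q^2 − 28 + 4q = 0 gives q = 9 (since 4·9^3 − 28·9^2 = 648).
min ATC = 648/9 + 117 − 28·9 + 2·9^2 = $99. That is the break-even price.
Between these two prices the firm operates at a loss; above $99 it earns a profit.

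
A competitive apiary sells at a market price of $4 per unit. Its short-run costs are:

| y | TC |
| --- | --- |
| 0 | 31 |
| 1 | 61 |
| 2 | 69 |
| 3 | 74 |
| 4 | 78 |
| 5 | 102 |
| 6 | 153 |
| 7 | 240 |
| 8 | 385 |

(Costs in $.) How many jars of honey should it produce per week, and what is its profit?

Compute π = P·y − TC at each output: y=0: -31; y=1: -57; y=2: -61; y=3: -62; y=4: -62; y=5: -82; y=6: -129; y=7: -212; y=8: -353.
Profit is highest at y = 0. Equivalently, the lowest AVC in the table is 47/4 ≈ $11.75 at y = 4, and P = $4 falls below it — price never covers variable cost, so the firm shuts down and loses only its fixed cost.

y = 0 (shut down); profit = -$31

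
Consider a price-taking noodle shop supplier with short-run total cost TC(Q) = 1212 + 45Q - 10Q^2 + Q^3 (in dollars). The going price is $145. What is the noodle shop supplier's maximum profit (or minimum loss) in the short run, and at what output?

AVC = 45 - 10Q + Q^2; min AVC = $20 at Q = 5. Since P = $145 ≥ min AVC, the firm produces.
MC = 45 - 20Q + 3Q^2. Setting P = MC and taking the root on the rising branch gives Q* = 10.
TR = 145·10 = 1450. TC = 1212 + 450 = 1662. Profit = 1450 − 1662 = -$212.
That loss of $212 beats the $1212 the firm would lose by shutting down; producing recovers $1000 of fixed cost.

Profit = -$212 at Q = 10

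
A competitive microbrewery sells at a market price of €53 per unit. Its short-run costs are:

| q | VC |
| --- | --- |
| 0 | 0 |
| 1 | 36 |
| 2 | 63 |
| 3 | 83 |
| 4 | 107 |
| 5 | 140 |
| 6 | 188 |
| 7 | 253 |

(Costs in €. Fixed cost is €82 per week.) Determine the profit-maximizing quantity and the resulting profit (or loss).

Compute π = P·q − TC at each output: q=0: -82; q=1: -65; q=2: -39; q=3: -6; q=4: 23; q=5: 43; q=6: 48; q=7: 36.
Profit is maximized at q = 6. AVC there is 188/6 = €31.33 ≤ P, so producing beats shutting down (which would give -€82).

q = 6; profit = €48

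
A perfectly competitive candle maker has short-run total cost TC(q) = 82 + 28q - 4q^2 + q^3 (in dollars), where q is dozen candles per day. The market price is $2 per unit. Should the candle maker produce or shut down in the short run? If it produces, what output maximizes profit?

Shut down

From TC, MC = TC'(q) = 28 - 8q + 3q^2 and AVC = VC/q = 28 - 4q + q^2.
AVC hits its minimum where MC = AVC, at q = 2, giving min AVC = 28 - 4·2 + 2^2 = $24.
P = $2 lies below min AVC = $24; no output level covers variable cost.
Shutting down limits the loss to fixed cost, $82.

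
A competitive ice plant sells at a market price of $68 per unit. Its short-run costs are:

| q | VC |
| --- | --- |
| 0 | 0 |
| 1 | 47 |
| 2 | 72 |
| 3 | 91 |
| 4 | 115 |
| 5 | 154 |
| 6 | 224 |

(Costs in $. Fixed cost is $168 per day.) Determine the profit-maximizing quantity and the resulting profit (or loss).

q = 5; profit = $18

Compute π = P·q − TC at each output: q=0: -168; q=1: -147; q=2: -104; q=3: -55; q=4: -11; q=5: 18; q=6: 16.
Profit is maximized at q = 5. AVC there is 154/5 = $30.80 ≤ P, so producing beats shutting down (which would give -$168).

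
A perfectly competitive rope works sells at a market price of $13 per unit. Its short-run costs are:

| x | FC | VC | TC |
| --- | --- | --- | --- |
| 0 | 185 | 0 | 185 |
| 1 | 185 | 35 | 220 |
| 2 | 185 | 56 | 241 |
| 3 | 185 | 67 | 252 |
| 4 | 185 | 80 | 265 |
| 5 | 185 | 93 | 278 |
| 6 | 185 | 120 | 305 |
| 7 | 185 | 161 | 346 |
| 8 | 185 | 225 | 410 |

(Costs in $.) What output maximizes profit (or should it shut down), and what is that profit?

Compute π = P·x − TC at each output: x=0: -185; x=1: -207; x=2: -215; x=3: -213; x=4: -213; x=5: -213; x=6: -227; x=7: -255; x=8: -306.
Profit is highest at x = 0. Equivalently, the lowest AVC in the table is 93/5 ≈ $18.60 at x = 5, and P = $13 falls below it — price never covers variable cost, so the firm shuts down and loses only its fixed cost.

x = 0 (shut down); profit = -$185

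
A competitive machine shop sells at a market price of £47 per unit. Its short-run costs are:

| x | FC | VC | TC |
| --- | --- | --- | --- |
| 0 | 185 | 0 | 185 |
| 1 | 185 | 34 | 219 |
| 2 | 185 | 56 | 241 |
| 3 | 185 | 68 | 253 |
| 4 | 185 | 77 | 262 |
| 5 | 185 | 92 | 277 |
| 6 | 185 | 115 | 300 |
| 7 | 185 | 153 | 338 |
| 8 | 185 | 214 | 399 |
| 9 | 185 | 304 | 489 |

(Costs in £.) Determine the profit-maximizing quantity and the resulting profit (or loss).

x = 7; profit = -£9

Profit at each row (π = 47x − TC): x=0: -185; x=1: -172; x=2: -147; x=3: -112; x=4: -74; x=5: -42; x=6: -18; x=7: -9; x=8: -23; x=9: -66.
Profit is maximized at x = 7. AVC there is 153/7 = £21.86 ≤ P, so producing beats shutting down (which would give -£185).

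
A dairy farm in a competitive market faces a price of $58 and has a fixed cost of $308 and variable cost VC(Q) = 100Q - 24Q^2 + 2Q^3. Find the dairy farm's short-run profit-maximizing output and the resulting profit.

AVC = 100 - 24Q + 2Q^2; min AVC = $28 at Q = 6. Since P = $58 ≥ min AVC, the firm produces.
MC = 100 - 48Q + 6Q^2. Setting P = MC and taking the root on the rising branch gives Q* = 7.
TR = 58·7 = 406. TC = 308 + 210 = 518. Profit = 406 − 518 = -$112.
That loss of $112 beats the $308 the firm would lose by shutting down; producing recovers $196 of fixed cost.

Profit = -$112 at Q = 7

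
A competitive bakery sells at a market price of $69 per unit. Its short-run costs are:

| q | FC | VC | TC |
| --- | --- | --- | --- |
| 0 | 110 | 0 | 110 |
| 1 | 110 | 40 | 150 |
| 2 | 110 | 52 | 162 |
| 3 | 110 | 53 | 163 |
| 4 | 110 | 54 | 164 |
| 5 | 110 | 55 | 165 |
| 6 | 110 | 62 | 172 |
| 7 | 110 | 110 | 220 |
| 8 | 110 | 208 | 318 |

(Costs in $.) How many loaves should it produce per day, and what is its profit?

Compute π = P·q − TC at each output: q=0: -110; q=1: -81; q=2: -24; q=3: 44; q=4: 112; q=5: 180; q=6: 242; q=7: 263; q=8: 234.
Profit is maximized at q = 7. AVC there is 110/7 = $15.71 ≤ P, so producing beats shutting down (which would give -$110).

q = 7; profit = $263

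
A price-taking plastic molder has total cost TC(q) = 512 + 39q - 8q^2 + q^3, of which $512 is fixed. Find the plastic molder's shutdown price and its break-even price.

Shutdown price = min AVC. AVC = 39 - 8q + q^2, with vertex at q = 4 and minimum $23.
ATC = 512/q + 39 - 8q + q^2. Setting dATC/dq = −512/q^2 − 8 + 2q = 0 gives q = 8 (since 2·8^3 − 8·8^2 = 512).
min ATC = 512/8 + 39 − 8·8 + 8^2 = $103. That is the break-even price.
Between these two prices the firm operates at a loss; above $103 it earns a profit.

Shutdown price = $23; break-even price = $103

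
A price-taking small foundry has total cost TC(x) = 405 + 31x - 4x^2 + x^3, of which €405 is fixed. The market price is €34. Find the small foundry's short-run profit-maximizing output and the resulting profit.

AVC = 31 - 4x + x^2 has its minimum €27 at x = 2; price €34 clears that bar, so the firm operates.
MC = 31 - 8x + 3x^2. Setting P = MC and taking the root on the rising branch gives x* = 3.
TR = 34·3 = 102. TC = 405 + 84 = 489. Profit = 102 − 489 = -€387.
By producing, the firm covers all variable cost plus €18 of fixed cost; shutting down would lose the full €405.

Profit = -€387 at x = 3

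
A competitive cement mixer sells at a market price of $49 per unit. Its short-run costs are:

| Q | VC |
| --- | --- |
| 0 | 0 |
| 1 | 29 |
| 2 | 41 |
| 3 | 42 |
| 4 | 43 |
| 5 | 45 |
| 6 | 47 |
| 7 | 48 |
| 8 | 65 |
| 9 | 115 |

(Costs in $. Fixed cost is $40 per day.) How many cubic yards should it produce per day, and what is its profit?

Compute π = P·Q − TC at each output: Q=0: -40; Q=1: -20; Q=2: 17; Q=3: 65; Q=4: 113; Q=5: 160; Q=6: 207; Q=7: 255; Q=8: 287; Q=9: 286.
Profit is maximized at Q = 8. AVC there is 65/8 = $8.12 ≤ P, so producing beats shutting down (which would give -$40).

Q = 8; profit = $287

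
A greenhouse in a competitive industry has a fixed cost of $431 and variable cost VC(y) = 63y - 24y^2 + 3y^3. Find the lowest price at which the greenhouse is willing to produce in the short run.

$15 per unit

Short-run supply begins at min AVC. From VC = 63y - 24y^2 + 3y^3, AVC = 63 - 24y + 3y^2.
dAVC/dy = -24 + 6y = 0 gives y = 4. min AVC = 63 - 24·4 + 3·4^2 = 15.
For P < $15 the firm produces nothing.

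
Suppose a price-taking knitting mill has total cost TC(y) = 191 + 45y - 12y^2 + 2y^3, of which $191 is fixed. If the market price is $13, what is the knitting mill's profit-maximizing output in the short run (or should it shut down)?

Shut down

Strip out fixed cost: VC = 45y - 12y^2 + 2y^3. Then AVC = 45 - 12y + 2y^2 and MC = 45 - 24y + 6y^2.
The AVC parabola has its vertex at y = 12/4 = 3, where AVC = 45 - 12·3 + 2·3^2 = $27.
With P < min AVC ($13 < $27), every unit sold adds to the loss.
Shutting down limits the loss to fixed cost, $191.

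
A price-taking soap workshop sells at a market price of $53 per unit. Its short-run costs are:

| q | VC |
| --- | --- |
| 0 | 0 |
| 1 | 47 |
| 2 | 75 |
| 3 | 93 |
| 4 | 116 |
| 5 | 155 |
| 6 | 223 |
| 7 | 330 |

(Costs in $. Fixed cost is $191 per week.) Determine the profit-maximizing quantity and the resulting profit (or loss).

Tabulate TR − TC: q=0: -191; q=1: -185; q=2: -160; q=3: -125; q=4: -95; q=5: -81; q=6: -96; q=7: -150.
Profit is maximized at q = 5. AVC there is 155/5 = $31 ≤ P, so producing beats shutting down (which would give -$191).

q = 5; profit = -$81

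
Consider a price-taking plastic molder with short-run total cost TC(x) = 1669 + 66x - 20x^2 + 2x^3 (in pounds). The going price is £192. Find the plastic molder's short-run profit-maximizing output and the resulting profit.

Profit = -£373 at x = 9

AVC = 66 - 20x + 2x^2; min AVC = £16 at x = 5. Since P = £192 ≥ min AVC, the firm produces.
With MC = 66 - 40x + 6x^2, P = MC on the upward-sloping part at x* = 9.
TR = 192·9 = 1728. TC = 1669 + 432 = 2101. Profit = 1728 − 2101 = -£373.
By producing, the firm covers all variable cost plus £1296 of fixed cost; shutting down would lose the full £1669.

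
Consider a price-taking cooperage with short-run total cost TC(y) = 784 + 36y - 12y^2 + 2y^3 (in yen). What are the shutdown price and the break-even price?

Shutdown price = ¥18; break-even price = ¥162

AVC = 36 - 12y + 2y^2; minimized at y = 3, giving min AVC = ¥18. That is the shutdown price.
ATC = 784/y + 36 - 12y + 2y^2. Setting dATC/dy = −784/y^2 − 12 + 4y = 0 gives y = 7 (since 4·7^3 − 12·7^2 = 784).
min ATC = 784/7 + 36 − 12·7 + 2·7^2 = ¥162. That is the break-even price.
For ¥18 ≤ P < ¥162 the firm produces at a loss; below ¥18 it shuts down.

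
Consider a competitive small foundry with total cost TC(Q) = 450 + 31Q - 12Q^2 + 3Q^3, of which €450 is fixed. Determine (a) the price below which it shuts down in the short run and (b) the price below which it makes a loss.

Shutdown price = €19; break-even price = €136

AVC = 31 - 12Q + 3Q^2; minimized at Q = 2, giving min AVC = €19. That is the shutdown price.
ATC = 450/Q + 31 - 12Q + 3Q^2. Setting dATC/dQ = −450/Q^2 − 12 + 6Q = 0 gives Q = 5 (since 6·5^3 − 12·5^2 = 450).
min ATC = 450/5 + 31 − 12·5 + 3·5^2 = €136. That is the break-even price.
Between these two prices the firm operates at a loss; above €136 it earns a profit.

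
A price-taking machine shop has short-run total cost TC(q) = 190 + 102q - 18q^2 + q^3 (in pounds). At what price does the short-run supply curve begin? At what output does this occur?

£21 per unit, at q = 9

Short-run supply begins at min AVC. From VC = 102q - 18q^2 + q^3, AVC = 102 - 18q + q^2.
dAVC/dq = -18 + 2q = 0 gives q = 9. min AVC = 102 - 18·9 + 9^2 = 21.
So the shutdown price is £21.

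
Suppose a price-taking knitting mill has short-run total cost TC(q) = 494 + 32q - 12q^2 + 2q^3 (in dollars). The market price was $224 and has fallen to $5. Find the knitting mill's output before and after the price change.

Output falls from 8 to 0 (the firm shuts down)

AVC = 32 - 12q + 2q^2, minimized at q = 3 where min AVC = $14. MC = 32 - 24q + 6q^2.
With P = $224 above the shutdown price, P = MC gives q = 8.
At P = $5 < min AVC = $14, price no longer covers variable cost at any output, so the firm shuts down: q = 0.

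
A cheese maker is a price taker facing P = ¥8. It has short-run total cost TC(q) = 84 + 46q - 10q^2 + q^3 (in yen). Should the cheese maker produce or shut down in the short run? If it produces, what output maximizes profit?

Strip out fixed cost: VC = 46q - 10q^2 + q^3. Then AVC = 46 - 10q + q^2 and MC = 46 - 20q + 3q^2.
AVC is minimized where dAVC/dq = -10 + 2q = 0, at q = 5; min AVC = 46 - 10·5 + 5^2 = ¥21.
Since P = ¥8 < min AVC = ¥21, price fails to cover variable cost at any output.
Best response: produce nothing and absorb the ¥84 fixed cost.

Shut down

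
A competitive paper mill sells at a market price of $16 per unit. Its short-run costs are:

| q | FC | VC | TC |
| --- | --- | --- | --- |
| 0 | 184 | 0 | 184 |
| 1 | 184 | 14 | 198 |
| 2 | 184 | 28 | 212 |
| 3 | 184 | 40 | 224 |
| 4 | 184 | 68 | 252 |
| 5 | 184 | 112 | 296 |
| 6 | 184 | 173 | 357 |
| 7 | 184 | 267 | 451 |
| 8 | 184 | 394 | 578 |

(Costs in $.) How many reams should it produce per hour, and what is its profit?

Profit at each row (π = 16q − TC): q=0: -184; q=1: -182; q=2: -180; q=3: -176; q=4: -188; q=5: -216; q=6: -261; q=7: -339; q=8: -450.
Profit is maximized at q = 3. AVC there is 40/3 = $13.33 ≤ P, so producing beats shutting down (which would give -$184).

q = 3; profit = -$176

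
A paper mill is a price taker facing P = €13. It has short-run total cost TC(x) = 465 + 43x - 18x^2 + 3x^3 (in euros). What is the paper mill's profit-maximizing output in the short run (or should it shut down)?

From TC, MC = TC'(x) = 43 - 36x + 9x^2 and AVC = VC/x = 43 - 18x + 3x^2.
The AVC parabola has its vertex at x = 18/6 = 3, where AVC = 43 - 18·3 + 3·3^2 = €16.
With P < min AVC (€13 < €16), every unit sold adds to the loss.
Shutting down limits the loss to fixed cost, €465.

Shut down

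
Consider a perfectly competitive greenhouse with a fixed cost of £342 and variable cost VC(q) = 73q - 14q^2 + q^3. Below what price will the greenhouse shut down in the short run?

The firm shuts down when price falls below the minimum of average variable cost. AVC = VC/q = 73 - 14q + q^2.
At the minimum of AVC, MC = AVC. MC = 73 - 28q + 3q^2; setting MC = AVC gives 2q^2 - 14q = 0, so q = 7. min AVC = 24.
So the shutdown price is £24.

£24 per unit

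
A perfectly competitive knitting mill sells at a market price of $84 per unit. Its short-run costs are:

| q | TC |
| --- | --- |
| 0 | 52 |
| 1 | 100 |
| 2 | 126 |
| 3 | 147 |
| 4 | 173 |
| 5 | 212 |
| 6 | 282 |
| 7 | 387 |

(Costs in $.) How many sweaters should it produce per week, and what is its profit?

Tabulate TR − TC: q=0: -52; q=1: -16; q=2: 42; q=3: 105; q=4: 163; q=5: 208; q=6: 222; q=7: 201.
Profit is maximized at q = 6. AVC there is 230/6 = $38.33 ≤ P, so producing beats shutting down (which would give -$52).

q = 6; profit = $222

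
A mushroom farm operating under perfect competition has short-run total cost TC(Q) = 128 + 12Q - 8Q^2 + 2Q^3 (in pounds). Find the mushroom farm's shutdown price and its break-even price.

Shutdown price = min AVC. AVC = 12 - 8Q + 2Q^2, with vertex at Q = 2 and minimum £4.
ATC = 128/Q + 12 - 8Q + 2Q^2. Setting dATC/dQ = −128/Q^2 − 8 + 4Q = 0 gives Q = 4 (since 4·4^3 − 8·4^2 = 128).
min ATC = 128/4 + 12 − 8·4 + 2·4^2 = £44. That is the break-even price.
Between these two prices the firm operates at a loss; above £44 it earns a profit.

Shutdown price = £4; break-even price = £44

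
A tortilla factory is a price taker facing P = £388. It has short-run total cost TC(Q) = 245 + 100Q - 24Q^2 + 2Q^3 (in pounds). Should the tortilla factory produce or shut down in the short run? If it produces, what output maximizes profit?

Variable cost is VC = 100Q - 24Q^2 + 2Q^3, so AVC = VC/Q = 100 - 24Q + 2Q^2 and MC = dTC/dQ = 100 - 48Q + 6Q^2.
AVC is minimized where dAVC/dQ = -24 + 4Q = 0, at Q = 6; min AVC = 100 - 24·6 + 2·6^2 = £28.
Since P = £388 ≥ min AVC = £28, price covers variable cost and the firm should produce.
Set P = MC: 388 = 100 - 48Q + 6Q^2 → -288 - 48Q + 6Q^2 = 0. The roots are Q = -4 and Q = 12; the profit-maximizing output is on the rising part of MC, so Q* = 12.
Check: AVC at Q = 12 is £100 ≤ P, so revenue covers variable cost.
Profit = P·Q − TC = 388·12 − 1445 = £3211.

Produce at Q = 12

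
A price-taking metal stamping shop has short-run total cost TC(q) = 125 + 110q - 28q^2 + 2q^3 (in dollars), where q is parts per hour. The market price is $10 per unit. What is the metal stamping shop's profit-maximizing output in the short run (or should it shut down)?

Shut down

Variable cost is VC = 110q - 28q^2 + 2q^3, so AVC = VC/q = 110 - 28q + 2q^2 and MC = dTC/dq = 110 - 56q + 6q^2.
The AVC parabola has its vertex at q = 28/4 = 7, where AVC = 110 - 28·7 + 2·7^2 = $12.
P = $10 lies below min AVC = $12; no output level covers variable cost.
Shutting down limits the loss to fixed cost, $125.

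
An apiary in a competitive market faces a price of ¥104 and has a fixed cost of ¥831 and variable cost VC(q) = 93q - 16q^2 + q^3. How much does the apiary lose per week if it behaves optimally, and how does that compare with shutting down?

AVC = 93 - 16q + q^2; min AVC = ¥29 at q = 8. Since P = ¥104 ≥ min AVC, the firm produces.
With MC = 93 - 32q + 3q^2, P = MC on the upward-sloping part at q* = 11.
TR = 104·11 = 1144. TC = 831 + 418 = 1249. Profit = 1144 − 1249 = -¥105.
That loss of ¥105 beats the ¥831 the firm would lose by shutting down; producing recovers ¥726 of fixed cost.

Profit = -¥105 at q = 11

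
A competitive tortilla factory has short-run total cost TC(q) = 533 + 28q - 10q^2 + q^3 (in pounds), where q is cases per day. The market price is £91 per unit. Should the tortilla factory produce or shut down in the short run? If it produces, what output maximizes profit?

Variable cost is VC = 28q - 10q^2 + q^3, so AVC = VC/q = 28 - 10q + q^2 and MC = dTC/dq = 28 - 20q + 3q^2.
AVC hits its minimum where MC = AVC, at q = 5, giving min AVC = 28 - 10·5 + 5^2 = £3.
Since P = £91 ≥ min AVC = £3, price covers variable cost and the firm should produce.
P = MC gives -63 - 20q + 3q^2 = 0, with roots -7/3 and 9. Take the larger (rising MC): q* = 9.
Check: AVC at q = 9 is £19 ≤ P, so revenue covers variable cost.
Profit = P·q − TC = 91·9 − 704 = £115.

Produce at q = 9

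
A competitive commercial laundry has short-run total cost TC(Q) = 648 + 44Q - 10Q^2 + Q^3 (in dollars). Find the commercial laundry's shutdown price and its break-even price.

AVC = 44 - 10Q + Q^2; minimized at Q = 5, giving min AVC = $19. That is the shutdown price.
ATC = 648/Q + 44 - 10Q + Q^2. Setting dATC/dQ = −648/Q^2 − 10 + 2Q = 0 gives Q = 9 (since 2·9^3 − 10·9^2 = 648).
min ATC = 648/9 + 44 − 10·9 + 9^2 = $107. That is the break-even price.
Between these two prices the firm operates at a loss; above $107 it earns a profit.

Shutdown price = $19; break-even price = $107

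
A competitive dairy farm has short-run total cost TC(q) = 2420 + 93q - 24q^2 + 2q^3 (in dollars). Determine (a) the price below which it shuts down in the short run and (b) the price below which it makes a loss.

AVC = 93 - 24q + 2q^2; minimized at q = 6, giving min AVC = $21. That is the shutdown price.
ATC = 2420/q + 93 - 24q + 2q^2. Setting dATC/dq = −2420/q^2 − 24 + 4q = 0 gives q = 11 (since 4·11^3 − 24·11^2 = 2420).
min ATC = 2420/11 + 93 − 24·11 + 2·11^2 = $291. That is the break-even price.
Between these two prices the firm operates at a loss; above $291 it earns a profit.

Shutdown price = $21; break-even price = $291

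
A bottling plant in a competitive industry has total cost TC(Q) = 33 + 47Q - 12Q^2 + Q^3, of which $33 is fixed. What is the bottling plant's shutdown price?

Short-run supply begins at min AVC. From VC = 47Q - 12Q^2 + Q^3, AVC = 47 - 12Q + Q^2.
At the minimum of AVC, MC = AVC. MC = 47 - 24Q + 3Q^2; setting MC = AVC gives 2Q^2 - 12Q = 0, so Q = 6. min AVC = 11.
So the shutdown price is $11.

$11 per unit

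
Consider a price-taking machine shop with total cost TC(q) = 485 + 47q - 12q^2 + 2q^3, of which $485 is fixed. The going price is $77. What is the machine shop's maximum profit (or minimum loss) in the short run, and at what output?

Profit = -$285 at q = 5

AVC = 47 - 12q + 2q^2; min AVC = $29 at q = 3. Since P = $77 ≥ min AVC, the firm produces.
MC = 47 - 24q + 6q^2. Setting P = MC and taking the root on the rising branch gives q* = 5.
TR = 77·5 = 385. TC = 485 + 185 = 670. Profit = 385 − 670 = -$285.
By producing, the firm covers all variable cost plus $200 of fixed cost; shutting down would lose the full $485.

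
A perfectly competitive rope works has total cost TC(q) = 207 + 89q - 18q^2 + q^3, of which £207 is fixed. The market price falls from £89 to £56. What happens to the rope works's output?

Output falls from 12 to 11

AVC = 89 - 18q + q^2, minimized at q = 9 where min AVC = £8. MC = 89 - 36q + 3q^2.
With P = £89 above the shutdown price, P = MC gives q = 12.
At P = £56 ≥ min AVC, set P = MC: q = 11. The firm stays open but cuts output.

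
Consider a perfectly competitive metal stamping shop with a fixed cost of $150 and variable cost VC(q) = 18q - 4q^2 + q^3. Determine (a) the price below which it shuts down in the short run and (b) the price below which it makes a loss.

AVC = 18 - 4q + q^2; minimized at q = 2, giving min AVC = $14. That is the shutdown price.
ATC = 150/q + 18 - 4q + q^2. Setting dATC/dq = −150/q^2 − 4 + 2q = 0 gives q = 5 (since 2·5^3 − 4·5^2 = 150).
min ATC = 150/5 + 18 − 4·5 + 5^2 = $53. That is the break-even price.
Between these two prices the firm operates at a loss; above $53 it earns a profit.

Shutdown price = $14; break-even price = $53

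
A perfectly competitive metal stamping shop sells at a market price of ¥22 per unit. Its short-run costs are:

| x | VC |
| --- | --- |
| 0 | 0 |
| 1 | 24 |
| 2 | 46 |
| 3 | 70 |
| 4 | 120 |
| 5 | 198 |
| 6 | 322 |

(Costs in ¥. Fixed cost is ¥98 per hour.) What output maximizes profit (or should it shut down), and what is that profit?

x = 0 (shut down); profit = -¥98

Profit at each row (π = 22x − TC): x=0: -98; x=1: -100; x=2: -100; x=3: -102; x=4: -130; x=5: -186; x=6: -288.
Profit is highest at x = 0. Equivalently, the lowest AVC in the table is 46/2 ≈ ¥23 at x = 2, and P = ¥22 falls below it — price never covers variable cost, so the firm shuts down and loses only its fixed cost.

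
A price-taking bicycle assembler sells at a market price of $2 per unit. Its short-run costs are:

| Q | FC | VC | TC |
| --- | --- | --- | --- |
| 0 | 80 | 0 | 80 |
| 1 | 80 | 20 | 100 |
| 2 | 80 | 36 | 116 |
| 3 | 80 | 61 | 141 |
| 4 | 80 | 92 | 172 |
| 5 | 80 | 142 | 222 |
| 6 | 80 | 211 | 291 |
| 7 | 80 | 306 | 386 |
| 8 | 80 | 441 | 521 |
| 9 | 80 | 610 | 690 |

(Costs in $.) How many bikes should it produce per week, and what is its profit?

Q = 0 (shut down); profit = -$80

Tabulate TR − TC: Q=0: -80; Q=1: -98; Q=2: -112; Q=3: -135; Q=4: -164; Q=5: -212; Q=6: -279; Q=7: -372; Q=8: -505; Q=9: -672.
Profit is highest at Q = 0. Equivalently, the lowest AVC in the table is 36/2 ≈ $18 at Q = 2, and P = $2 falls below it — price never covers variable cost, so the firm shuts down and loses only its fixed cost.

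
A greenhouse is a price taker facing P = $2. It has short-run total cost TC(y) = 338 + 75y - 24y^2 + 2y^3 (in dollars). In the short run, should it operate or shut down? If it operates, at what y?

Shut down

Variable cost is VC = 75y - 24y^2 + 2y^3, so AVC = VC/y = 75 - 24y + 2y^2 and MC = dTC/dy = 75 - 48y + 6y^2.
AVC is minimized where dAVC/dy = -24 + 4y = 0, at y = 6; min AVC = 75 - 24·6 + 2·6^2 = $3.
P = $2 lies below min AVC = $3; no output level covers variable cost.
Shutting down limits the loss to fixed cost, $338.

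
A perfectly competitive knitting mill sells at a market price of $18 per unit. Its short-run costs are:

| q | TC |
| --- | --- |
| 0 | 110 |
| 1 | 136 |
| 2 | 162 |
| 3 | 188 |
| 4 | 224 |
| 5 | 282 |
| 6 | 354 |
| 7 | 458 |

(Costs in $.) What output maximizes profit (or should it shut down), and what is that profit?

q = 0 (shut down); profit = -$110

Compute π = P·q − TC at each output: q=0: -110; q=1: -118; q=2: -126; q=3: -134; q=4: -152; q=5: -192; q=6: -246; q=7: -332.
Profit is highest at q = 0. Equivalently, the lowest AVC in the table is 26/1 ≈ $26 at q = 1, and P = $18 falls below it — price never covers variable cost, so the firm shuts down and loses only its fixed cost.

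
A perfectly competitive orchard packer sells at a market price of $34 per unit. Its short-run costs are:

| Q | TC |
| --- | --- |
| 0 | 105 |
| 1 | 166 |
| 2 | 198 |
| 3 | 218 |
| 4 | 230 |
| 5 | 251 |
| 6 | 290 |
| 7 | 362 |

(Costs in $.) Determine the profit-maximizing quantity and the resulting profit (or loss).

Q = 5; profit = -$81

Compute π = P·Q − TC at each output: Q=0: -105; Q=1: -132; Q=2: -130; Q=3: -116; Q=4: -94; Q=5: -81; Q=6: -86; Q=7: -124.
Profit is maximized at Q = 5. AVC there is 146/5 = $29.20 ≤ P, so producing beats shutting down (which would give -$105).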